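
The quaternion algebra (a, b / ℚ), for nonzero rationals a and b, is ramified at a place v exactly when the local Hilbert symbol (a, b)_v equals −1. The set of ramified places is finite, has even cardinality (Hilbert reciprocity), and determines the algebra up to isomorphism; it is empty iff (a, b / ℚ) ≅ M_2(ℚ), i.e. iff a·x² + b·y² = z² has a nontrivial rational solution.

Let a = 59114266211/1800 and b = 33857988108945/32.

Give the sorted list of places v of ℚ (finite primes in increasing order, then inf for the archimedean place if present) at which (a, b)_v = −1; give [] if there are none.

Mod squares: a ≡ 38038, b ≡ 210. Check v ∈ {∞, 2, 3, 5, 7, 11, 13, 19, 41, 43}.
v=11: a=11^1·(≡1), b=11^4·(≡3) mod 11; (1|11)=+1, (3|11)=+1; (−1)^{1·4·5}·(+1)^4·(+1)^1 = +1.
v=41: a=41^2·(≡5), b=41^0·(≡18) mod 41; (5|41)=+1, (18|41)=+1; (−1)^{2·0·20}·(+1)^0·(+1)^2 = +1.
v=7: a=7^1·(≡1), b=7^1·(≡2) mod 7; (1|7)=+1, (2|7)=+1; (−1)^{1·1·3}·(+1)^1·(+1)^1 = -1.
v=∞: 38038 > 0 and 210 > 0  ⇒  (a,b)_∞ = +1.
v=43: a=43^2·(≡20), b=43^0·(≡35) mod 43; (20|43)=-1, (35|43)=+1; (−1)^{2·0·21}·(-1)^0·(+1)^2 = +1.
v=19: a=19^1·(≡4), b=19^4·(≡5) mod 19; (4|19)=+1, (5|19)=+1; (−1)^{1·4·9}·(+1)^4·(+1)^1 = +1.
v=3: a=3^-2·(≡1), b=3^1·(≡1) mod 3; (1|3)=+1, (1|3)=+1; (−1)^{-2·1·1}·(+1)^1·(+1)^-2 = +1.
v=5: a=5^-2·(≡3), b=5^1·(≡2) mod 5; (3|5)=-1, (2|5)=-1; (−1)^{-2·1·2}·(-1)^1·(-1)^-2 = -1.
v=13: a=13^1·(≡1), b=13^2·(≡11) mod 13; (1|13)=+1, (11|13)=-1; (−1)^{1·2·6}·(+1)^2·(-1)^1 = -1.
v=2: v_2(a)=-3, v_2(b)=-5; units ≡ 3, 1 (mod 8); ε·ε+αω+βω = 1·0+-3·0+-5·1 ≡ 1  ⇒  (a,b)_2 = -1.
(38038, 210 / ℚ) ramifies at {2, 5, 7, 13}: a division algebra.

[2, 5, 7, 13]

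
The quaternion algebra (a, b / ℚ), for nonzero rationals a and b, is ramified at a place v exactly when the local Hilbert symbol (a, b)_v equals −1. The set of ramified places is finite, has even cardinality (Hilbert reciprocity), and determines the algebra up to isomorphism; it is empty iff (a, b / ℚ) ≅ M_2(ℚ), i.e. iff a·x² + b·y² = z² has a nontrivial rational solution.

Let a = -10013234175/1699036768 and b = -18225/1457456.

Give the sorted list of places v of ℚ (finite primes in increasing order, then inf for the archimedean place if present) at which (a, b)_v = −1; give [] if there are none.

[2, 7, 11, 17, 19, inf]

Mod squares: a ≡ -149226, b ≡ -11. Check v ∈ {∞, 2, 3, 5, 7, 11, 13, 17, 19}.
v=5: a=5^2·(≡1), b=5^2·(≡1) mod 5; (1|5)=+1, (1|5)=+1; (−1)^{2·2·2}·(+1)^2·(+1)^2 = +1.
v=19: a=19^1·(≡18), b=19^0·(≡18) mod 19; (18|19)=-1, (18|19)=-1; (−1)^{1·0·9}·(-1)^0·(-1)^1 = -1.
v=3: a=3^11·(≡1), b=3^6·(≡1) mod 3; (1|3)=+1, (1|3)=+1; (−1)^{11·6·1}·(+1)^6·(+1)^11 = +1.
v=7: a=7^1·(≡4), b=7^-2·(≡3) mod 7; (4|7)=+1, (3|7)=-1; (−1)^{1·-2·3}·(+1)^-2·(-1)^1 = -1.
v=2: v_2(a)=-5, v_2(b)=-4; units ≡ 3, 5 (mod 8); ε·ε+αω+βω = 1·0+-5·1+-4·1 ≡ 1  ⇒  (a,b)_2 = -1.
v=17: a=17^1·(≡3), b=17^0·(≡7) mod 17; (3|17)=-1, (7|17)=-1; (−1)^{1·0·8}·(-1)^0·(-1)^1 = -1.
v=13: a=13^-6·(≡4), b=13^-2·(≡8) mod 13; (4|13)=+1, (8|13)=-1; (−1)^{-6·-2·6}·(+1)^-2·(-1)^-6 = +1.
v=∞: -149226 < 0 and -11 < 0  ⇒  (a,b)_∞ = -1.
v=11: a=11^-1·(≡6), b=11^-1·(≡2) mod 11; (6|11)=-1, (2|11)=-1; (−1)^{-1·-1·5}·(-1)^-1·(-1)^-1 = -1.
Ram(-149226, -11) = {2, 7, 11, 17, 19, ∞}; no ℚ_2-point on the conic.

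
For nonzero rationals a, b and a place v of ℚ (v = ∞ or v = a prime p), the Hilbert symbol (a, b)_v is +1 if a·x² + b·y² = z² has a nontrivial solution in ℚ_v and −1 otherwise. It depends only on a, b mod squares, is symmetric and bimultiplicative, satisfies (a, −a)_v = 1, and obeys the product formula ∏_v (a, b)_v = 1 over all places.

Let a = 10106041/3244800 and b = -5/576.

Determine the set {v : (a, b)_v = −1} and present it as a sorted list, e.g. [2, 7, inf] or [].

[2, 5]

(a, b) ≡ (3, -5) mod (ℚ^×)²; places V = {2, 3, 5, 11, 13, 17, ∞}.
(a,b)_13: α=-2, u≡3; β=0, v≡2 (mod 13); (3|13)=+1, (2|13)=-1; sign (−1)^0·+1^0·-1^-2 = +1.
(a,b)_5: α=-2, u≡3; β=1, v≡4 (mod 5); (3|5)=-1, (4|5)=+1; sign (−1)^0·-1^1·+1^-2 = -1.
(a,b)_∞: sgn(3)=+, sgn(-5)=−, so +1.
(a,b)_11: α=2, u≡1; β=0, v≡7 (mod 11); (1|11)=+1, (7|11)=-1; sign (−1)^0·+1^0·-1^2 = +1.
(a,b)_2: α=-8, β=-6; u≡3, v≡3 (mod 8); ε(u)ε(v)=1·1, αω(v)=-8·1, βω(u)=-6·1; sum ≡ 1  ⇒  -1.
(a,b)_3: α=-1, u≡1; β=-2, v≡1 (mod 3); (1|3)=+1, (1|3)=+1; sign (−1)^0·+1^-2·+1^-1 = +1.
(a,b)_17: α=4, u≡7; β=0, v≡11 (mod 17); (7|17)=-1, (11|17)=-1; sign (−1)^0·-1^0·-1^4 = +1.
Ram(3, -5) = {2, 5}; no ℚ_2-point on the conic.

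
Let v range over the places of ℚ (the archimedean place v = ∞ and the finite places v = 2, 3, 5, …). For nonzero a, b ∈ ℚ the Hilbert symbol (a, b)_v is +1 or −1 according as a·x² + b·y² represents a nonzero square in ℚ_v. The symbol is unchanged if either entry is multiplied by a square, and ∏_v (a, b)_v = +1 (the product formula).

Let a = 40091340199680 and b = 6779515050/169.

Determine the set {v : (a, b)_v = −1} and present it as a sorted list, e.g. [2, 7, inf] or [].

(a, b) ≡ (55, 42) mod (ℚ^×)²; places V = {2, 3, 5, 7, 11, 13, ∞}.
(a,b)_3: α=4, u≡1; β=3, v≡2 (mod 3); (1|3)=+1, (2|3)=-1; sign (−1)^0·+1^3·-1^4 = +1.
(a,b)_∞: sgn(55)=+, sgn(42)=+, so +1.
(a,b)_11: α=5, u≡4; β=4, v≡4 (mod 11); (4|11)=+1, (4|11)=+1; sign (−1)^0·+1^4·+1^5 = +1.
(a,b)_13: α=0, u≡3; β=-2, v≡9 (mod 13); (3|13)=+1, (9|13)=+1; sign (−1)^0·+1^-2·+1^0 = +1.
(a,b)_5: α=1, u≡1; β=2, v≡3 (mod 5); (1|5)=+1, (3|5)=-1; sign (−1)^0·+1^2·-1^1 = -1.
(a,b)_7: α=4, u≡6; β=3, v≡3 (mod 7); (6|7)=-1, (3|7)=-1; sign (−1)^0·-1^3·-1^4 = -1.
(a,b)_2: α=8, β=1; u≡7, v≡5 (mod 8); ε(u)ε(v)=1·0, αω(v)=8·1, βω(u)=1·0; sum ≡ 0  ⇒  +1.
|Ram(55, 42)| = 2, even; anisotropic at {5, 7}.

[5, 7]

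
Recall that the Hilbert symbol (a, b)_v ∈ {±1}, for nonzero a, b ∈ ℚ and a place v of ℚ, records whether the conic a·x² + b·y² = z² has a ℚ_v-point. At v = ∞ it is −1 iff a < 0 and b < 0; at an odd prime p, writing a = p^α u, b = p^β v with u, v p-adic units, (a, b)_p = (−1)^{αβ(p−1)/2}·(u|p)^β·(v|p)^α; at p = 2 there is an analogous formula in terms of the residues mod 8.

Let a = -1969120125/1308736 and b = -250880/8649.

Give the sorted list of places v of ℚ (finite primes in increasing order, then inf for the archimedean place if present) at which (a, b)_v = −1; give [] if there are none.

Mod squares: a ≡ -5, b ≡ -5. Check v ∈ {∞, 2, 3, 5, 7, 11, 13, 31}.
v=2: v_2(a)=-6, v_2(b)=10; units ≡ 3, 3 (mod 8); ε·ε+αω+βω = 1·1+-6·1+10·1 ≡ 1  ⇒  (a,b)_2 = -1.
v=7: a=7^4·(≡1), b=7^2·(≡1) mod 7; (1|7)=+1, (1|7)=+1; (−1)^{4·2·3}·(+1)^2·(+1)^4 = +1.
v=∞: -5 < 0 and -5 < 0  ⇒  (a,b)_∞ = -1.
v=5: a=5^3·(≡4), b=5^1·(≡1) mod 5; (4|5)=+1, (1|5)=+1; (−1)^{3·1·2}·(+1)^1·(+1)^3 = +1.
v=3: a=3^8·(≡1), b=3^-2·(≡1) mod 3; (1|3)=+1, (1|3)=+1; (−1)^{8·-2·1}·(+1)^-2·(+1)^8 = +1.
v=11: a=11^-2·(≡2), b=11^0·(≡10) mod 11; (2|11)=-1, (10|11)=-1; (−1)^{-2·0·5}·(-1)^0·(-1)^-2 = +1.
v=31: a=31^0·(≡24), b=31^-2·(≡21) mod 31; (24|31)=-1, (21|31)=-1; (−1)^{0·-2·15}·(-1)^-2·(-1)^0 = +1.
v=13: a=13^-2·(≡6), b=13^0·(≡5) mod 13; (6|13)=-1, (5|13)=-1; (−1)^{-2·0·6}·(-1)^0·(-1)^-2 = +1.
(-5, -5 / ℚ) ramifies at {2, ∞}: a division algebra.

[2, inf]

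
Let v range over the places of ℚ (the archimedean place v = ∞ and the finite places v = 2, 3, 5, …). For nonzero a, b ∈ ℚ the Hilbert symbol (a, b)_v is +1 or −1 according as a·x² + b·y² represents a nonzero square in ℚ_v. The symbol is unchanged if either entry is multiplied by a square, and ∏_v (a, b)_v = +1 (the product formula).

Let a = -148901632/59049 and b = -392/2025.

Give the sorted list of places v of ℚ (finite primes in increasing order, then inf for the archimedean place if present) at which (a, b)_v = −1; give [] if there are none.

(a, b) ≡ (-4807, -2) mod (ℚ^×)²; places V = {2, 3, 5, 7, 11, 19, 23, ∞}.
(a,b)_3: α=-10, u≡2; β=-4, v≡1 (mod 3); (2|3)=-1, (1|3)=+1; sign (−1)^0·-1^-4·+1^-10 = +1.
(a,b)_5: α=0, u≡2; β=-2, v≡3 (mod 5); (2|5)=-1, (3|5)=-1; sign (−1)^0·-1^-2·-1^0 = +1.
(a,b)_7: α=0, u≡4; β=2, v≡3 (mod 7); (4|7)=+1, (3|7)=-1; sign (−1)^0·+1^2·-1^0 = +1.
(a,b)_2: α=8, β=3; u≡1, v≡7 (mod 8); ε(u)ε(v)=0·1, αω(v)=8·0, βω(u)=3·0; sum ≡ 0  ⇒  +1.
(a,b)_∞: sgn(-4807)=−, sgn(-2)=−, so -1.
(a,b)_23: α=1, u≡7; β=0, v≡22 (mod 23); (7|23)=-1, (22|23)=-1; sign (−1)^0·-1^0·-1^1 = -1.
(a,b)_11: α=3, u≡9; β=0, v≡4 (mod 11); (9|11)=+1, (4|11)=+1; sign (−1)^0·+1^0·+1^3 = +1.
(a,b)_19: α=1, u≡12; β=0, v≡11 (mod 19); (12|19)=-1, (11|19)=+1; sign (−1)^0·-1^0·+1^1 = +1.
|Ram(-4807, -2)| = 2, even; anisotropic at {23, ∞}.

[23, inf]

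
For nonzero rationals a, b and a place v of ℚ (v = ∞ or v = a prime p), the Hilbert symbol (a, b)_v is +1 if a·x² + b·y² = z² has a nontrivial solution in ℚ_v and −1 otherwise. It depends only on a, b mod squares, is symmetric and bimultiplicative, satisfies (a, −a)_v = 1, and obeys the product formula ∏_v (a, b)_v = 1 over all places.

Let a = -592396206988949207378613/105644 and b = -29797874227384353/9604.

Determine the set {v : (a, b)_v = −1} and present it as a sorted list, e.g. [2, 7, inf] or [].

[37, inf]

Mod squares: a ≡ -4933247, b ≡ -17. Check v ∈ {∞, 2, 3, 7, 11, 17, 23, 31, 37}.
v=11: a=11^-1·(≡9), b=11^0·(≡9) mod 11; (9|11)=+1, (9|11)=+1; (−1)^{-1·0·5}·(+1)^0·(+1)^-1 = +1.
v=37: a=37^5·(≡20), b=37^2·(≡35) mod 37; (20|37)=-1, (35|37)=-1; (−1)^{5·2·18}·(-1)^2·(-1)^5 = -1.
v=17: a=17^1·(≡1), b=17^1·(≡1) mod 17; (1|17)=+1, (1|17)=+1; (−1)^{1·1·8}·(+1)^1·(+1)^1 = +1.
v=∞: -4933247 < 0 and -17 < 0  ⇒  (a,b)_∞ = -1.
v=23: a=23^9·(≡8), b=23^6·(≡2) mod 23; (8|23)=+1, (2|23)=+1; (−1)^{9·6·11}·(+1)^6·(+1)^9 = +1.
v=31: a=31^1·(≡21), b=31^2·(≡28) mod 31; (21|31)=-1, (28|31)=+1; (−1)^{1·2·15}·(-1)^2·(+1)^1 = +1.
v=3: a=3^2·(≡1), b=3^2·(≡1) mod 3; (1|3)=+1, (1|3)=+1; (−1)^{2·2·1}·(+1)^2·(+1)^2 = +1.
v=2: v_2(a)=-2, v_2(b)=-2; units ≡ 1, 7 (mod 8); ε·ε+αω+βω = 0·1+-2·0+-2·0 ≡ 0  ⇒  (a,b)_2 = +1.
v=7: a=7^-4·(≡6), b=7^-4·(≡2) mod 7; (6|7)=-1, (2|7)=+1; (−1)^{-4·-4·3}·(-1)^-4·(+1)^-4 = +1.
Ram(-4933247, -17) = {37, ∞}; no ℚ_37-point on the conic.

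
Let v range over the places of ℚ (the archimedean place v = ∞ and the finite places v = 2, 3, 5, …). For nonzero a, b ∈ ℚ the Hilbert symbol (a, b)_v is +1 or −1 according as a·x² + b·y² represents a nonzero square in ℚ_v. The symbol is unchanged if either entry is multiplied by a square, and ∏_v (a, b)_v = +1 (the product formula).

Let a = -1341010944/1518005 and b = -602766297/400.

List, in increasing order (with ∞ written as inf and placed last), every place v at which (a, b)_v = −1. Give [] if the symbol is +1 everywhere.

Mod squares: a ≡ -4305, b ≡ -1366817. Check v ∈ {∞, 2, 3, 5, 7, 13, 17, 19, 29, 37, 41, 53}.
v=29: a=29^-2·(≡22), b=29^0·(≡18) mod 29; (22|29)=+1, (18|29)=-1; (−1)^{-2·0·14}·(+1)^0·(-1)^-2 = +1.
v=19: a=19^-2·(≡2), b=19^0·(≡1) mod 19; (2|19)=-1, (1|19)=+1; (−1)^{-2·0·9}·(-1)^0·(+1)^-2 = +1.
v=37: a=37^0·(≡6), b=37^1·(≡20) mod 37; (6|37)=-1, (20|37)=-1; (−1)^{0·1·18}·(-1)^1·(-1)^0 = -1.
v=3: a=3^3·(≡2), b=3^2·(≡1) mod 3; (2|3)=-1, (1|3)=+1; (−1)^{3·2·1}·(-1)^2·(+1)^3 = +1.
v=53: a=53^0·(≡31), b=53^1·(≡33) mod 53; (31|53)=-1, (33|53)=-1; (−1)^{0·1·26}·(-1)^1·(-1)^0 = -1.
v=13: a=13^2·(≡2), b=13^0·(≡1) mod 13; (2|13)=-1, (1|13)=+1; (−1)^{2·0·6}·(-1)^0·(+1)^2 = +1.
v=∞: -4305 < 0 and -1366817 < 0  ⇒  (a,b)_∞ = -1.
v=17: a=17^0·(≡8), b=17^1·(≡16) mod 17; (8|17)=+1, (16|17)=+1; (−1)^{0·1·8}·(+1)^1·(+1)^0 = +1.
v=5: a=5^-1·(≡1), b=5^-2·(≡3) mod 5; (1|5)=+1, (3|5)=-1; (−1)^{-1·-2·2}·(+1)^-2·(-1)^-1 = -1.
v=2: v_2(a)=10, v_2(b)=-4; units ≡ 7, 7 (mod 8); ε·ε+αω+βω = 1·1+10·0+-4·0 ≡ 1  ⇒  (a,b)_2 = -1.
v=41: a=41^1·(≡4), b=41^1·(≡37) mod 41; (4|41)=+1, (37|41)=+1; (−1)^{1·1·20}·(+1)^1·(+1)^1 = +1.
v=7: a=7^1·(≡2), b=7^2·(≡6) mod 7; (2|7)=+1, (6|7)=-1; (−1)^{1·2·3}·(+1)^2·(-1)^1 = -1.
|Ram(-4305, -1366817)| = 6, even; anisotropic at {2, 5, 7, 37, 53, ∞}.

[2, 5, 7, 37, 53, inf]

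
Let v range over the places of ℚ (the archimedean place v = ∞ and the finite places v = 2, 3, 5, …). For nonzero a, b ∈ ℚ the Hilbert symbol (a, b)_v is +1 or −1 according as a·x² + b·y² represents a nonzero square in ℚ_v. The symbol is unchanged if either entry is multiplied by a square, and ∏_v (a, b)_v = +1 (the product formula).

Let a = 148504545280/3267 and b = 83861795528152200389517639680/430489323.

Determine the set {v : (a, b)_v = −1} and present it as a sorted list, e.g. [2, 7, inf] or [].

[2, 41]

Mod squares: a ≡ 2574390, b ≡ 8610. Check v ∈ {∞, 2, 3, 5, 7, 11, 13, 23, 41}.
v=7: a=7^1·(≡1), b=7^5·(≡6) mod 7; (1|7)=+1, (6|7)=-1; (−1)^{1·5·3}·(+1)^5·(-1)^1 = +1.
v=23: a=23^1·(≡16), b=23^2·(≡8) mod 23; (16|23)=+1, (8|23)=+1; (−1)^{1·2·11}·(+1)^2·(+1)^1 = +1.
v=3: a=3^-3·(≡1), b=3^-5·(≡2) mod 3; (1|3)=+1, (2|3)=-1; (−1)^{-3·-5·1}·(+1)^-5·(-1)^-3 = +1.
v=11: a=11^-2·(≡5), b=11^-6·(≡2) mod 11; (5|11)=+1, (2|11)=-1; (−1)^{-2·-6·5}·(+1)^-6·(-1)^-2 = +1.
v=∞: 2574390 > 0 and 8610 > 0  ⇒  (a,b)_∞ = +1.
v=5: a=5^1·(≡3), b=5^1·(≡2) mod 5; (3|5)=-1, (2|5)=-1; (−1)^{1·1·2}·(-1)^1·(-1)^1 = +1.
v=13: a=13^3·(≡3), b=13^8·(≡4) mod 13; (3|13)=+1, (4|13)=+1; (−1)^{3·8·6}·(+1)^8·(+1)^3 = +1.
v=2: v_2(a)=11, v_2(b)=25; units ≡ 3, 1 (mod 8); ε·ε+αω+βω = 1·0+11·0+25·1 ≡ 1  ⇒  (a,b)_2 = -1.
v=41: a=41^1·(≡14), b=41^3·(≡21) mod 41; (14|41)=-1, (21|41)=+1; (−1)^{1·3·20}·(-1)^3·(+1)^1 = -1.
|Ram(2574390, 8610)| = 2, even; anisotropic at {2, 41}.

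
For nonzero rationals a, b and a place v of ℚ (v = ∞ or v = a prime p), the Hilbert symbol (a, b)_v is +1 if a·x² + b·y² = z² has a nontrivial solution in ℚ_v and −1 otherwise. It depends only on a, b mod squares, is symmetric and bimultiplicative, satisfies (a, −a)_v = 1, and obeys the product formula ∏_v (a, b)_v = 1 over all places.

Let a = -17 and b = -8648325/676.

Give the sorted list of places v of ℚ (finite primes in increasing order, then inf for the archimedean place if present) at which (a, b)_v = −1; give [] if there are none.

[2, 17, 19, inf]

(a, b) ≡ (-17, -133) mod (ℚ^×)²; places V = {2, 3, 5, 7, 13, 17, 19, ∞}.
(a,b)_13: α=0, u≡9; β=-2, v≡4 (mod 13); (9|13)=+1, (4|13)=+1; sign (−1)^0·+1^-2·+1^0 = +1.
(a,b)_19: α=0, u≡2; β=1, v≡18 (mod 19); (2|19)=-1, (18|19)=-1; sign (−1)^0·-1^1·-1^0 = -1.
(a,b)_17: α=1, u≡16; β=2, v≡14 (mod 17); (16|17)=+1, (14|17)=-1; sign (−1)^0·+1^2·-1^1 = -1.
(a,b)_5: α=0, u≡3; β=2, v≡2 (mod 5); (3|5)=-1, (2|5)=-1; sign (−1)^0·-1^2·-1^0 = +1.
(a,b)_3: α=0, u≡1; β=2, v≡2 (mod 3); (1|3)=+1, (2|3)=-1; sign (−1)^0·+1^2·-1^0 = +1.
(a,b)_∞: sgn(-17)=−, sgn(-133)=−, so -1.
(a,b)_7: α=0, u≡4; β=1, v≡1 (mod 7); (4|7)=+1, (1|7)=+1; sign (−1)^0·+1^1·+1^0 = +1.
(a,b)_2: α=0, β=-2; u≡7, v≡3 (mod 8); ε(u)ε(v)=1·1, αω(v)=0·1, βω(u)=-2·0; sum ≡ 1  ⇒  -1.
(-17, -133 / ℚ) ramifies at {2, 17, 19, ∞}: a division algebra.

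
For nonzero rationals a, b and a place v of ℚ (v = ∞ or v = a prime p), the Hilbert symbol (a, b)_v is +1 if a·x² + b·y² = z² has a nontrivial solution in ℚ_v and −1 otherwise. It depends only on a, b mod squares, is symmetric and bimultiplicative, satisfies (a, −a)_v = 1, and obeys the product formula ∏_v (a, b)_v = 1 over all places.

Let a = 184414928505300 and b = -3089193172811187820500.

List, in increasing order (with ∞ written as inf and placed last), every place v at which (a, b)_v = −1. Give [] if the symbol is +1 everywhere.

[5, 19]

Mod squares: a ≡ 493, b ≡ -305805. Check v ∈ {∞, 2, 3, 5, 17, 19, 29, 37}.
v=19: a=19^2·(≡3), b=19^3·(≡7) mod 19; (3|19)=-1, (7|19)=+1; (−1)^{2·3·9}·(-1)^3·(+1)^2 = -1.
v=2: v_2(a)=2, v_2(b)=2; units ≡ 5, 3 (mod 8); ε·ε+αω+βω = 0·1+2·1+2·1 ≡ 0  ⇒  (a,b)_2 = +1.
v=29: a=29^3·(≡21), b=29^5·(≡11) mod 29; (21|29)=-1, (11|29)=-1; (−1)^{3·5·14}·(-1)^5·(-1)^3 = +1.
v=∞: 493 > 0 and -305805 < 0  ⇒  (a,b)_∞ = +1.
v=3: a=3^2·(≡1), b=3^1·(≡2) mod 3; (1|3)=+1, (2|3)=-1; (−1)^{2·1·1}·(+1)^1·(-1)^2 = +1.
v=37: a=37^2·(≡10), b=37^3·(≡23) mod 37; (10|37)=+1, (23|37)=-1; (−1)^{2·3·18}·(+1)^3·(-1)^2 = +1.
v=5: a=5^2·(≡2), b=5^3·(≡1) mod 5; (2|5)=-1, (1|5)=+1; (−1)^{2·3·2}·(-1)^3·(+1)^2 = -1.
v=17: a=17^1·(≡12), b=17^2·(≡9) mod 17; (12|17)=-1, (9|17)=+1; (−1)^{1·2·8}·(-1)^2·(+1)^1 = +1.
Ram(493, -305805) = {5, 19}; no ℚ_5-point on the conic.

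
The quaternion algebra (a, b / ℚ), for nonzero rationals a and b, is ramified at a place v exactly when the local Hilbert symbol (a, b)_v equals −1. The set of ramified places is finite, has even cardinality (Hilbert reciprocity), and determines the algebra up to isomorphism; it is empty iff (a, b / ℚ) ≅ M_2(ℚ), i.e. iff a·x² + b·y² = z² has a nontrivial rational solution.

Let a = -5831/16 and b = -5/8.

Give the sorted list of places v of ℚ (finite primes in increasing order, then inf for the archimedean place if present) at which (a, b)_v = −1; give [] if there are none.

[17, inf]

Mod squares: a ≡ -119, b ≡ -10. Check v ∈ {∞, 2, 5, 7, 17}.
v=7: a=7^3·(≡2), b=7^0·(≡2) mod 7; (2|7)=+1, (2|7)=+1; (−1)^{3·0·3}·(+1)^0·(+1)^3 = +1.
v=2: v_2(a)=-4, v_2(b)=-3; units ≡ 1, 3 (mod 8); ε·ε+αω+βω = 0·1+-4·1+-3·0 ≡ 0  ⇒  (a,b)_2 = +1.
v=5: a=5^0·(≡4), b=5^1·(≡3) mod 5; (4|5)=+1, (3|5)=-1; (−1)^{0·1·2}·(+1)^1·(-1)^0 = +1.
v=∞: -119 < 0 and -10 < 0  ⇒  (a,b)_∞ = -1.
v=17: a=17^1·(≡3), b=17^0·(≡10) mod 17; (3|17)=-1, (10|17)=-1; (−1)^{1·0·8}·(-1)^0·(-1)^1 = -1.
(-119, -10 / ℚ) ramifies at {17, ∞}: a division algebra.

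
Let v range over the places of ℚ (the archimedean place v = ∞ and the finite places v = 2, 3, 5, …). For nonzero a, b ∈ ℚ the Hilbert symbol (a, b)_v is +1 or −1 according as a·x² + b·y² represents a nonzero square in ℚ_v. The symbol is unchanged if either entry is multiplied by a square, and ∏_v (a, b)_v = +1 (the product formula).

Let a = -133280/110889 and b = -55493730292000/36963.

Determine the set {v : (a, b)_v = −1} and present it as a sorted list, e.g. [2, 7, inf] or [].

[5, 11, 17, inf]

(a, b) ≡ (-170, -173910) mod (ℚ^×)²; places V = {2, 3, 5, 7, 11, 13, 17, 31, 37, ∞}.
(a,b)_37: α=-2, u≡15; β=-2, v≡9 (mod 37); (15|37)=-1, (9|37)=+1; sign (−1)^0·-1^-2·+1^-2 = +1.
(a,b)_5: α=1, u≡1; β=3, v≡3 (mod 5); (1|5)=+1, (3|5)=-1; sign (−1)^0·+1^3·-1^1 = -1.
(a,b)_13: α=0, u≡4; β=2, v≡9 (mod 13); (4|13)=+1, (9|13)=+1; sign (−1)^0·+1^2·+1^0 = +1.
(a,b)_11: α=0, u≡2; β=1, v≡8 (mod 11); (2|11)=-1, (8|11)=-1; sign (−1)^0·-1^1·-1^0 = -1.
(a,b)_∞: sgn(-170)=−, sgn(-173910)=−, so -1.
(a,b)_31: α=0, u≡10; β=1, v≡2 (mod 31); (10|31)=+1, (2|31)=+1; sign (−1)^0·+1^1·+1^0 = +1.
(a,b)_2: α=5, β=5; u≡3, v≡5 (mod 8); ε(u)ε(v)=1·0, αω(v)=5·1, βω(u)=5·1; sum ≡ 0  ⇒  +1.
(a,b)_7: α=2, u≡5; β=2, v≡5 (mod 7); (5|7)=-1, (5|7)=-1; sign (−1)^0·-1^2·-1^2 = +1.
(a,b)_17: α=1, u≡10; β=3, v≡15 (mod 17); (10|17)=-1, (15|17)=+1; sign (−1)^0·-1^3·+1^1 = -1.
(a,b)_3: α=-4, u≡1; β=-3, v≡2 (mod 3); (1|3)=+1, (2|3)=-1; sign (−1)^0·+1^-3·-1^-4 = +1.
|Ram(-170, -173910)| = 4, even; anisotropic at {5, 11, 17, ∞}.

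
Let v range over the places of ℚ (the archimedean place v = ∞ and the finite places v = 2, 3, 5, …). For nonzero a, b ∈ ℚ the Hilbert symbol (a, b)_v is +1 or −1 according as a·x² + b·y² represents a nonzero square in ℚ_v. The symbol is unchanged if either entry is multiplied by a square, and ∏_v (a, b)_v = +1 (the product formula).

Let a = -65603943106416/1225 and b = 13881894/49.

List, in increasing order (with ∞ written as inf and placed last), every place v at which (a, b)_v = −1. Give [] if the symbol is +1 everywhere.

[3, 13]

(a, b) ≡ (-319, 38454) mod (ℚ^×)²; places V = {2, 3, 5, 7, 11, 13, 17, 19, 29, ∞}.
(a,b)_29: α=1, u≡21; β=1, v≡18 (mod 29); (21|29)=-1, (18|29)=-1; sign (−1)^0·-1^1·-1^1 = +1.
(a,b)_13: α=2, u≡11; β=1, v≡7 (mod 13); (11|13)=-1, (7|13)=-1; sign (−1)^0·-1^1·-1^2 = -1.
(a,b)_∞: sgn(-319)=−, sgn(38454)=+, so +1.
(a,b)_19: α=2, u≡5; β=2, v≡5 (mod 19); (5|19)=+1, (5|19)=+1; sign (−1)^0·+1^2·+1^2 = +1.
(a,b)_5: α=-2, u≡1; β=0, v≡1 (mod 5); (1|5)=+1, (1|5)=+1; sign (−1)^0·+1^0·+1^-2 = +1.
(a,b)_11: α=1, u≡3; β=0, v≡3 (mod 11); (3|11)=+1, (3|11)=+1; sign (−1)^0·+1^0·+1^1 = +1.
(a,b)_17: α=2, u≡2; β=1, v≡15 (mod 17); (2|17)=+1, (15|17)=+1; sign (−1)^0·+1^1·+1^2 = +1.
(a,b)_7: α=-2, u≡5; β=-2, v≡5 (mod 7); (5|7)=-1, (5|7)=-1; sign (−1)^0·-1^-2·-1^-2 = +1.
(a,b)_3: α=6, u≡2; β=1, v≡2 (mod 3); (2|3)=-1, (2|3)=-1; sign (−1)^0·-1^1·-1^6 = -1.
(a,b)_2: α=4, β=1; u≡1, v≡3 (mod 8); ε(u)ε(v)=0·1, αω(v)=4·1, βω(u)=1·0; sum ≡ 0  ⇒  +1.
Ram(-319, 38454) = {3, 13}; no ℚ_3-point on the conic.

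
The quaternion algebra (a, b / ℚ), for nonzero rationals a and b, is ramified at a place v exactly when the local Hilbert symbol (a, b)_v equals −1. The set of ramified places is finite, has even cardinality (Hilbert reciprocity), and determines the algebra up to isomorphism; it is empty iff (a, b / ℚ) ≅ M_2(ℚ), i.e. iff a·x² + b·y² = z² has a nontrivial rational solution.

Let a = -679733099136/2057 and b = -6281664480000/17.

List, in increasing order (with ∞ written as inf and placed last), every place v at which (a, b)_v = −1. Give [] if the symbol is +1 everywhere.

Mod squares: a ≡ -269178, b ≡ -88179. Check v ∈ {∞, 2, 3, 5, 7, 11, 13, 17, 19, 29}.
v=7: a=7^3·(≡4), b=7^1·(≡3) mod 7; (4|7)=+1, (3|7)=-1; (−1)^{3·1·3}·(+1)^1·(-1)^3 = +1.
v=∞: -269178 < 0 and -88179 < 0  ⇒  (a,b)_∞ = -1.
v=13: a=13^3·(≡12), b=13^1·(≡1) mod 13; (12|13)=+1, (1|13)=+1; (−1)^{3·1·6}·(+1)^1·(+1)^3 = +1.
v=5: a=5^0·(≡2), b=5^4·(≡1) mod 5; (2|5)=-1, (1|5)=+1; (−1)^{0·4·2}·(-1)^4·(+1)^0 = +1.
v=2: v_2(a)=7, v_2(b)=8; units ≡ 3, 5 (mod 8); ε·ε+αω+βω = 1·0+7·1+8·1 ≡ 1  ⇒  (a,b)_2 = -1.
v=3: a=3^5·(≡1), b=3^3·(≡1) mod 3; (1|3)=+1, (1|3)=+1; (−1)^{5·3·1}·(+1)^3·(+1)^5 = -1.
v=11: a=11^-2·(≡5), b=11^0·(≡6) mod 11; (5|11)=+1, (6|11)=-1; (−1)^{-2·0·5}·(+1)^0·(-1)^-2 = +1.
v=17: a=17^-1·(≡7), b=17^-1·(≡15) mod 17; (7|17)=-1, (15|17)=+1; (−1)^{-1·-1·8}·(-1)^-1·(+1)^-1 = -1.
v=29: a=29^1·(≡19), b=29^2·(≡8) mod 29; (19|29)=-1, (8|29)=-1; (−1)^{1·2·14}·(-1)^2·(-1)^1 = -1.
v=19: a=19^0·(≡14), b=19^1·(≡15) mod 19; (14|19)=-1, (15|19)=-1; (−1)^{0·1·9}·(-1)^1·(-1)^0 = -1.
Ram(-269178, -88179) = {2, 3, 17, 19, 29, ∞}; no ℚ_2-point on the conic.

[2, 3, 17, 19, 29, inf]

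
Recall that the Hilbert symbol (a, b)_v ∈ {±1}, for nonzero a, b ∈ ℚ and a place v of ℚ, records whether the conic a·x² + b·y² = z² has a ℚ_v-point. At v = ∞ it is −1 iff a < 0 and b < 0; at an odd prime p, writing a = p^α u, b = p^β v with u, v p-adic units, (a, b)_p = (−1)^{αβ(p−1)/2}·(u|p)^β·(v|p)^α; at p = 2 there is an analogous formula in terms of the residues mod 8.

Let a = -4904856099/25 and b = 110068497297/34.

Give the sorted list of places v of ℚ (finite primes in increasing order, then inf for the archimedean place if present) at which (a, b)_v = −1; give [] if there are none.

(a, b) ≡ (-167739, 1122) mod (ℚ^×)²; places V = {2, 3, 5, 11, 13, 17, 19, 23, 31, ∞}.
(a,b)_23: α=1, u≡15; β=2, v≡2 (mod 23); (15|23)=-1, (2|23)=+1; sign (−1)^0·-1^2·+1^1 = +1.
(a,b)_∞: sgn(-167739)=−, sgn(1122)=+, so +1.
(a,b)_2: α=0, β=-1; u≡5, v≡1 (mod 8); ε(u)ε(v)=0·0, αω(v)=0·0, βω(u)=-1·1; sum ≡ 1  ⇒  -1.
(a,b)_13: α=1, u≡2; β=0, v≡12 (mod 13); (2|13)=-1, (12|13)=+1; sign (−1)^0·-1^0·+1^1 = +1.
(a,b)_31: α=0, u≡18; β=2, v≡6 (mod 31); (18|31)=+1, (6|31)=-1; sign (−1)^0·+1^2·-1^0 = +1.
(a,b)_5: α=-2, u≡1; β=0, v≡3 (mod 5); (1|5)=+1, (3|5)=-1; sign (−1)^0·+1^0·-1^-2 = +1.
(a,b)_3: α=5, u≡1; β=9, v≡2 (mod 3); (1|3)=+1, (2|3)=-1; sign (−1)^1·+1^9·-1^5 = +1.
(a,b)_11: α=1, u≡8; β=1, v≡5 (mod 11); (8|11)=-1, (5|11)=+1; sign (−1)^1·-1^1·+1^1 = +1.
(a,b)_19: α=2, u≡10; β=0, v≡9 (mod 19); (10|19)=-1, (9|19)=+1; sign (−1)^0·-1^0·+1^2 = +1.
(a,b)_17: α=1, u≡14; β=-1, v≡9 (mod 17); (14|17)=-1, (9|17)=+1; sign (−1)^0·-1^-1·+1^1 = -1.
(-167739, 1122 / ℚ) ramifies at {2, 17}: a division algebra.

[2, 17]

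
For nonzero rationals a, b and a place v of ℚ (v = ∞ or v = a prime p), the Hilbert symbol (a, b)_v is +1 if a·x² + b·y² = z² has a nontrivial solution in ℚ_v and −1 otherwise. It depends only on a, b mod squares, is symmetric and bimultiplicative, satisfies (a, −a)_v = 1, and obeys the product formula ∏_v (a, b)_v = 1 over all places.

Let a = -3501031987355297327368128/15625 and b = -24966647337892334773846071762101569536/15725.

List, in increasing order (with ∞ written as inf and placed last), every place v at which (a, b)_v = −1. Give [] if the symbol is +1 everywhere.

(a, b) ≡ (-392863, -41514) mod (ℚ^×)²; places V = {2, 3, 5, 7, 11, 17, 19, 23, 29, 31, 37, ∞}.
(a,b)_31: α=1, u≡29; β=2, v≡11 (mod 31); (29|31)=-1, (11|31)=-1; sign (−1)^0·-1^2·-1^1 = -1.
(a,b)_19: α=1, u≡13; β=2, v≡5 (mod 19); (13|19)=-1, (5|19)=+1; sign (−1)^0·-1^2·+1^1 = +1.
(a,b)_37: α=2, u≡28; β=-1, v≡26 (mod 37); (28|37)=+1, (26|37)=+1; sign (−1)^0·+1^-1·+1^2 = +1.
(a,b)_2: α=6, β=11; u≡1, v≡3 (mod 8); ε(u)ε(v)=0·1, αω(v)=6·1, βω(u)=11·0; sum ≡ 0  ⇒  +1.
(a,b)_29: α=1, u≡6; β=2, v≡10 (mod 29); (6|29)=+1, (10|29)=-1; sign (−1)^0·+1^2·-1^1 = -1.
(a,b)_3: α=10, u≡2; β=15, v≡1 (mod 3); (2|3)=-1, (1|3)=+1; sign (−1)^0·-1^15·+1^10 = -1.
(a,b)_∞: sgn(-392863)=−, sgn(-41514)=−, so -1.
(a,b)_23: α=1, u≡18; β=2, v≡2 (mod 23); (18|23)=+1, (2|23)=+1; sign (−1)^0·+1^2·+1^1 = +1.
(a,b)_7: α=6, u≡5; β=10, v≡5 (mod 7); (5|7)=-1, (5|7)=-1; sign (−1)^0·-1^10·-1^6 = +1.
(a,b)_5: α=-6, u≡2; β=-2, v≡1 (mod 5); (2|5)=-1, (1|5)=+1; sign (−1)^0·-1^-2·+1^-6 = +1.
(a,b)_17: α=0, u≡7; β=-1, v≡7 (mod 17); (7|17)=-1, (7|17)=-1; sign (−1)^0·-1^-1·-1^0 = -1.
(a,b)_11: α=4, u≡6; β=7, v≡6 (mod 11); (6|11)=-1, (6|11)=-1; sign (−1)^0·-1^7·-1^4 = -1.
Ram(-392863, -41514) = {3, 11, 17, 29, 31, ∞}; no ℚ_3-point on the conic.

[3, 11, 17, 29, 31, inf]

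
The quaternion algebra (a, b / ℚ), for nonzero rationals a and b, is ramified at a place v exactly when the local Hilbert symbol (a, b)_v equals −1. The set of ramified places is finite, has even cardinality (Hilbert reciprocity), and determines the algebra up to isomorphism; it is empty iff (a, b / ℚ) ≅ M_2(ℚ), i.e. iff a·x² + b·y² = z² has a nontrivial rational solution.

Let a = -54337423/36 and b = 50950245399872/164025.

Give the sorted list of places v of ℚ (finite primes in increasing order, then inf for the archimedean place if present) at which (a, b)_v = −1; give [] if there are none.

[17, 41]

(a, b) ≡ (-1108927, 331569173) mod (ℚ^×)²; places V = {2, 3, 5, 7, 13, 17, 23, 37, 41, 43, ∞}.
(a,b)_17: α=1, u≡2; β=1, v≡6 (mod 17); (2|17)=+1, (6|17)=-1; sign (−1)^0·+1^1·-1^1 = -1.
(a,b)_13: α=0, u≡12; β=1, v≡10 (mod 13); (12|13)=+1, (10|13)=+1; sign (−1)^0·+1^1·+1^0 = +1.
(a,b)_2: α=-2, β=6; u≡1, v≡5 (mod 8); ε(u)ε(v)=0·0, αω(v)=-2·1, βω(u)=6·0; sum ≡ 0  ⇒  +1.
(a,b)_7: α=2, u≡6; β=4, v≡5 (mod 7); (6|7)=-1, (5|7)=-1; sign (−1)^0·-1^4·-1^2 = +1.
(a,b)_37: α=1, u≡12; β=1, v≡30 (mod 37); (12|37)=+1, (30|37)=+1; sign (−1)^0·+1^1·+1^1 = +1.
(a,b)_23: α=0, u≡13; β=1, v≡15 (mod 23); (13|23)=+1, (15|23)=-1; sign (−1)^0·+1^1·-1^0 = +1.
(a,b)_∞: sgn(-1108927)=−, sgn(331569173)=+, so +1.
(a,b)_5: α=0, u≡2; β=-2, v≡2 (mod 5); (2|5)=-1, (2|5)=-1; sign (−1)^0·-1^-2·-1^0 = +1.
(a,b)_3: α=-2, u≡2; β=-8, v≡2 (mod 3); (2|3)=-1, (2|3)=-1; sign (−1)^0·-1^-8·-1^-2 = +1.
(a,b)_43: α=1, u≡9; β=1, v≡37 (mod 43); (9|43)=+1, (37|43)=-1; sign (−1)^1·+1^1·-1^1 = +1.
(a,b)_41: α=1, u≡12; β=1, v≡2 (mod 41); (12|41)=-1, (2|41)=+1; sign (−1)^0·-1^1·+1^1 = -1.
Ram(-1108927, 331569173) = {17, 41}; no ℚ_17-point on the conic.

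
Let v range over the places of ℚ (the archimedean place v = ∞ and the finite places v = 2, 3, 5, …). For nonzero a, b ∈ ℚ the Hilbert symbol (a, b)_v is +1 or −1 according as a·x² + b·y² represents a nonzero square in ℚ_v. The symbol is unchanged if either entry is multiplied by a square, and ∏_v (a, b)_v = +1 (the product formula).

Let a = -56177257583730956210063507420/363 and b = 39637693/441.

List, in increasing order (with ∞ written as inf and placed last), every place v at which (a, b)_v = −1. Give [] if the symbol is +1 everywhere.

[5, 23]

(a, b) ≡ (-6973485, 39637693) mod (ℚ^×)²; places V = {2, 3, 5, 7, 11, 17, 23, 29, 37, 41, 53, ∞}.
(a,b)_37: α=4, u≡27; β=1, v≡3 (mod 37); (27|37)=+1, (3|37)=+1; sign (−1)^0·+1^1·+1^4 = +1.
(a,b)_29: α=3, u≡26; β=1, v≡3 (mod 29); (26|29)=-1, (3|29)=-1; sign (−1)^0·-1^1·-1^3 = +1.
(a,b)_53: α=4, u≡46; β=1, v≡3 (mod 53); (46|53)=+1, (3|53)=-1; sign (−1)^0·+1^1·-1^4 = +1.
(a,b)_3: α=-1, u≡1; β=-2, v≡1 (mod 3); (1|3)=+1, (1|3)=+1; sign (−1)^0·+1^-2·+1^-1 = +1.
(a,b)_5: α=1, u≡2; β=0, v≡3 (mod 5); (2|5)=-1, (3|5)=-1; sign (−1)^0·-1^0·-1^1 = -1.
(a,b)_11: α=-2, u≡4; β=0, v≡7 (mod 11); (4|11)=+1, (7|11)=-1; sign (−1)^0·+1^0·-1^-2 = +1.
(a,b)_23: α=1, u≡22; β=0, v≡17 (mod 23); (22|23)=-1, (17|23)=-1; sign (−1)^0·-1^0·-1^1 = -1.
(a,b)_2: α=2, β=0; u≡3, v≡5 (mod 8); ε(u)ε(v)=1·0, αω(v)=2·1, βω(u)=0·1; sum ≡ 0  ⇒  +1.
(a,b)_∞: sgn(-6973485)=−, sgn(39637693)=+, so +1.
(a,b)_41: α=3, u≡14; β=1, v≡13 (mod 41); (14|41)=-1, (13|41)=-1; sign (−1)^0·-1^1·-1^3 = +1.
(a,b)_7: α=0, u≡5; β=-2, v≡2 (mod 7); (5|7)=-1, (2|7)=+1; sign (−1)^0·-1^-2·+1^0 = +1.
(a,b)_17: α=3, u≡12; β=1, v≡6 (mod 17); (12|17)=-1, (6|17)=-1; sign (−1)^0·-1^1·-1^3 = +1.
(-6973485, 39637693 / ℚ) ramifies at {5, 23}: a division algebra.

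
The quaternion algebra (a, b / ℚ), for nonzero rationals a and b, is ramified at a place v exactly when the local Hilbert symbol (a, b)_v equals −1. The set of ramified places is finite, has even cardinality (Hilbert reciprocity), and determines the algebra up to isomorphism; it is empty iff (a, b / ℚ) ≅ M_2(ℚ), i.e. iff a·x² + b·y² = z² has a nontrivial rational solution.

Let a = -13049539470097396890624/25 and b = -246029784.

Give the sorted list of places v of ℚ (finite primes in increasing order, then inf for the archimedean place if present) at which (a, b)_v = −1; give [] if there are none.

(a, b) ≡ (-8151, -10374) mod (ℚ^×)²; places V = {2, 3, 5, 7, 11, 13, 19, ∞}.
(a,b)_∞: sgn(-8151)=−, sgn(-10374)=−, so -1.
(a,b)_5: α=-2, u≡1; β=0, v≡1 (mod 5); (1|5)=+1, (1|5)=+1; sign (−1)^0·+1^0·+1^-2 = +1.
(a,b)_7: α=4, u≡4; β=3, v≡2 (mod 7); (4|7)=+1, (2|7)=+1; sign (−1)^0·+1^3·+1^4 = +1.
(a,b)_3: α=7, u≡1; β=1, v≡1 (mod 3); (1|3)=+1, (1|3)=+1; sign (−1)^1·+1^1·+1^7 = -1.
(a,b)_2: α=10, β=3; u≡1, v≡5 (mod 8); ε(u)ε(v)=0·0, αω(v)=10·1, βω(u)=3·0; sum ≡ 0  ⇒  +1.
(a,b)_13: α=3, u≡1; β=1, v≡6 (mod 13); (1|13)=+1, (6|13)=-1; sign (−1)^0·+1^1·-1^3 = -1.
(a,b)_11: α=5, u≡8; β=2, v≡2 (mod 11); (8|11)=-1, (2|11)=-1; sign (−1)^0·-1^2·-1^5 = -1.
(a,b)_19: α=3, u≡12; β=1, v≡1 (mod 19); (12|19)=-1, (1|19)=+1; sign (−1)^1·-1^1·+1^3 = +1.
(-8151, -10374 / ℚ) ramifies at {3, 11, 13, ∞}: a division algebra.

[3, 11, 13, inf]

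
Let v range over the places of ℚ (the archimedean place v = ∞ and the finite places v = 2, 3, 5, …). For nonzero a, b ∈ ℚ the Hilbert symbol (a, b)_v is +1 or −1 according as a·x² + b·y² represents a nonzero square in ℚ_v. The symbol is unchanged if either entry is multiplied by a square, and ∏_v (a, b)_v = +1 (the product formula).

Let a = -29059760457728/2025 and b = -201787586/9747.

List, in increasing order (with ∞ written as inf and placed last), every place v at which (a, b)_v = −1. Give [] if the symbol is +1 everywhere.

Mod squares: a ≡ -2, b ≡ -102102. Check v ∈ {∞, 2, 3, 5, 7, 11, 13, 17, 19}.
v=7: a=7^4·(≡6), b=7^3·(≡2) mod 7; (6|7)=-1, (2|7)=+1; (−1)^{4·3·3}·(-1)^3·(+1)^4 = -1.
v=∞: -2 < 0 and -102102 < 0  ⇒  (a,b)_∞ = -1.
v=2: v_2(a)=11, v_2(b)=1; units ≡ 7, 5 (mod 8); ε·ε+αω+βω = 1·0+11·1+1·0 ≡ 1  ⇒  (a,b)_2 = -1.
v=3: a=3^-4·(≡1), b=3^-3·(≡1) mod 3; (1|3)=+1, (1|3)=+1; (−1)^{-4·-3·1}·(+1)^-3·(+1)^-4 = +1.
v=11: a=11^2·(≡5), b=11^3·(≡7) mod 11; (5|11)=+1, (7|11)=-1; (−1)^{2·3·5}·(+1)^3·(-1)^2 = +1.
v=17: a=17^2·(≡15), b=17^1·(≡3) mod 17; (15|17)=+1, (3|17)=-1; (−1)^{2·1·8}·(+1)^1·(-1)^2 = +1.
v=13: a=13^2·(≡5), b=13^1·(≡6) mod 13; (5|13)=-1, (6|13)=-1; (−1)^{2·1·6}·(-1)^1·(-1)^2 = -1.
v=5: a=5^-2·(≡2), b=5^0·(≡2) mod 5; (2|5)=-1, (2|5)=-1; (−1)^{-2·0·2}·(-1)^0·(-1)^-2 = +1.
v=19: a=19^0·(≡6), b=19^-2·(≡16) mod 19; (6|19)=+1, (16|19)=+1; (−1)^{0·-2·9}·(+1)^-2·(+1)^0 = +1.
(-2, -102102 / ℚ) ramifies at {2, 7, 13, ∞}: a division algebra.

[2, 7, 13, inf]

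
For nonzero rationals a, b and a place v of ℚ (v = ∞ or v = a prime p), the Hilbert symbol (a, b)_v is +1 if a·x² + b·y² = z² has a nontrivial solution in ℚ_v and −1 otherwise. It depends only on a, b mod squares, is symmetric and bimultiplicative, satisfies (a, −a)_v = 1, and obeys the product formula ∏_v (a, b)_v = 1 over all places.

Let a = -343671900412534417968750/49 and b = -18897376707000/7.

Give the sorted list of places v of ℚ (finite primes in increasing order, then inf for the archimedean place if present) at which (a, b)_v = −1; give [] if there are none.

[7, 11, 41, inf]

(a, b) ≡ (-4510, -80290) mod (ℚ^×)²; places V = {2, 3, 5, 7, 11, 31, 37, 41, ∞}.
(a,b)_7: α=-2, u≡5; β=-1, v≡6 (mod 7); (5|7)=-1, (6|7)=-1; sign (−1)^0·-1^-1·-1^-2 = -1.
(a,b)_2: α=1, β=3; u≡1, v≡7 (mod 8); ε(u)ε(v)=0·1, αω(v)=1·0, βω(u)=3·0; sum ≡ 0  ⇒  +1.
(a,b)_∞: sgn(-4510)=−, sgn(-80290)=−, so -1.
(a,b)_11: α=3, u≡2; β=2, v≡6 (mod 11); (2|11)=-1, (6|11)=-1; sign (−1)^0·-1^2·-1^3 = -1.
(a,b)_31: α=2, u≡1; β=1, v≡8 (mod 31); (1|31)=+1, (8|31)=+1; sign (−1)^0·+1^1·+1^2 = +1.
(a,b)_37: α=2, u≡1; β=1, v≡35 (mod 37); (1|37)=+1, (35|37)=-1; sign (−1)^0·+1^1·-1^2 = +1.
(a,b)_5: α=9, u≡2; β=3, v≡2 (mod 5); (2|5)=-1, (2|5)=-1; sign (−1)^0·-1^3·-1^9 = +1.
(a,b)_41: α=3, u≡14; β=2, v≡28 (mod 41); (14|41)=-1, (28|41)=-1; sign (−1)^0·-1^2·-1^3 = -1.
(a,b)_3: α=6, u≡2; β=4, v≡2 (mod 3); (2|3)=-1, (2|3)=-1; sign (−1)^0·-1^4·-1^6 = +1.
|Ram(-4510, -80290)| = 4, even; anisotropic at {7, 11, 41, ∞}.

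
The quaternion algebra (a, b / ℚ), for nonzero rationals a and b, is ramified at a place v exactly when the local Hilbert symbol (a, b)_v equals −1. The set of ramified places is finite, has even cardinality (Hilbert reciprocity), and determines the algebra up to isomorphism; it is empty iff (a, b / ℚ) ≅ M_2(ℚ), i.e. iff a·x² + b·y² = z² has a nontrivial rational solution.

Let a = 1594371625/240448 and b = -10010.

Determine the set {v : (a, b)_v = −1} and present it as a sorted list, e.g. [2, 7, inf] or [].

Mod squares: a ≡ 5005, b ≡ -10010. Check v ∈ {∞, 2, 5, 7, 11, 13, 17, 37}.
v=17: a=17^-2·(≡14), b=17^0·(≡3) mod 17; (14|17)=-1, (3|17)=-1; (−1)^{-2·0·8}·(-1)^0·(-1)^-2 = +1.
v=13: a=13^-1·(≡8), b=13^1·(≡10) mod 13; (8|13)=-1, (10|13)=+1; (−1)^{-1·1·6}·(-1)^1·(+1)^-1 = -1.
v=5: a=5^3·(≡1), b=5^1·(≡3) mod 5; (1|5)=+1, (3|5)=-1; (−1)^{3·1·2}·(+1)^1·(-1)^3 = -1.
v=2: v_2(a)=-6, v_2(b)=1; units ≡ 5, 3 (mod 8); ε·ε+αω+βω = 0·1+-6·1+1·1 ≡ 1  ⇒  (a,b)_2 = -1.
v=11: a=11^3·(≡3), b=11^1·(≡3) mod 11; (3|11)=+1, (3|11)=+1; (−1)^{3·1·5}·(+1)^1·(+1)^3 = -1.
v=37: a=37^2·(≡9), b=37^0·(≡17) mod 37; (9|37)=+1, (17|37)=-1; (−1)^{2·0·18}·(+1)^0·(-1)^2 = +1.
v=7: a=7^1·(≡2), b=7^1·(≡5) mod 7; (2|7)=+1, (5|7)=-1; (−1)^{1·1·3}·(+1)^1·(-1)^1 = +1.
v=∞: 5005 > 0 and -10010 < 0  ⇒  (a,b)_∞ = +1.
(5005, -10010 / ℚ) ramifies at {2, 5, 11, 13}: a division algebra.

[2, 5, 11, 13]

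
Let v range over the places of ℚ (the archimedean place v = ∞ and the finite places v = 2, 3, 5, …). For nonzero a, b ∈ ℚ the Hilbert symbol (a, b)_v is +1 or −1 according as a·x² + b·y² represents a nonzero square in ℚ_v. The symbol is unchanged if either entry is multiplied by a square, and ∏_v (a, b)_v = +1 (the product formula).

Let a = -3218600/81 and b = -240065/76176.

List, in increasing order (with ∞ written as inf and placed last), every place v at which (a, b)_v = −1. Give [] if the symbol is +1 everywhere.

[2, inf]

Mod squares: a ≡ -266, b ≡ -665. Check v ∈ {∞, 2, 3, 5, 7, 11, 19, 23}.
v=23: a=23^0·(≡17), b=23^-2·(≡13) mod 23; (17|23)=-1, (13|23)=+1; (−1)^{0·-2·11}·(-1)^-2·(+1)^0 = +1.
v=7: a=7^1·(≡4), b=7^1·(≡6) mod 7; (4|7)=+1, (6|7)=-1; (−1)^{1·1·3}·(+1)^1·(-1)^1 = +1.
v=11: a=11^2·(≡5), b=11^0·(≡10) mod 11; (5|11)=+1, (10|11)=-1; (−1)^{2·0·5}·(+1)^0·(-1)^2 = +1.
v=3: a=3^-4·(≡1), b=3^-2·(≡1) mod 3; (1|3)=+1, (1|3)=+1; (−1)^{-4·-2·1}·(+1)^-2·(+1)^-4 = +1.
v=∞: -266 < 0 and -665 < 0  ⇒  (a,b)_∞ = -1.
v=2: v_2(a)=3, v_2(b)=-4; units ≡ 3, 7 (mod 8); ε·ε+αω+βω = 1·1+3·0+-4·1 ≡ 1  ⇒  (a,b)_2 = -1.
v=19: a=19^1·(≡16), b=19^3·(≡12) mod 19; (16|19)=+1, (12|19)=-1; (−1)^{1·3·9}·(+1)^3·(-1)^1 = +1.
v=5: a=5^2·(≡1), b=5^1·(≡2) mod 5; (1|5)=+1, (2|5)=-1; (−1)^{2·1·2}·(+1)^1·(-1)^2 = +1.
|Ram(-266, -665)| = 2, even; anisotropic at {2, ∞}.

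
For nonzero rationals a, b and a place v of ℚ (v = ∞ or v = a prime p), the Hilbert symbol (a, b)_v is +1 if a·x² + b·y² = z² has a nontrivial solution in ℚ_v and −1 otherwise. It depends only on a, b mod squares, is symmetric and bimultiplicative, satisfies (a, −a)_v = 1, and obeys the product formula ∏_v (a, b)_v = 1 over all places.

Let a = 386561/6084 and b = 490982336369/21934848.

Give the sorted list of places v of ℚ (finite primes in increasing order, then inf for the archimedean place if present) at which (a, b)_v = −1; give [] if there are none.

(a, b) ≡ (161, 483) mod (ℚ^×)²; places V = {2, 3, 7, 13, 23, ∞}.
(a,b)_3: α=-2, u≡2; β=-1, v≡2 (mod 3); (2|3)=-1, (2|3)=-1; sign (−1)^0·-1^-1·-1^-2 = -1.
(a,b)_7: α=5, u≡2; β=9, v≡3 (mod 7); (2|7)=+1, (3|7)=-1; sign (−1)^1·+1^9·-1^5 = +1.
(a,b)_23: α=1, u≡11; β=3, v≡15 (mod 23); (11|23)=-1, (15|23)=-1; sign (−1)^1·-1^3·-1^1 = -1.
(a,b)_13: α=-2, u≡11; β=-4, v≡5 (mod 13); (11|13)=-1, (5|13)=-1; sign (−1)^0·-1^-4·-1^-2 = +1.
(a,b)_2: α=-2, β=-8; u≡1, v≡3 (mod 8); ε(u)ε(v)=0·1, αω(v)=-2·1, βω(u)=-8·0; sum ≡ 0  ⇒  +1.
(a,b)_∞: sgn(161)=+, sgn(483)=+, so +1.
Ram(161, 483) = {3, 23}; no ℚ_3-point on the conic.

[3, 23]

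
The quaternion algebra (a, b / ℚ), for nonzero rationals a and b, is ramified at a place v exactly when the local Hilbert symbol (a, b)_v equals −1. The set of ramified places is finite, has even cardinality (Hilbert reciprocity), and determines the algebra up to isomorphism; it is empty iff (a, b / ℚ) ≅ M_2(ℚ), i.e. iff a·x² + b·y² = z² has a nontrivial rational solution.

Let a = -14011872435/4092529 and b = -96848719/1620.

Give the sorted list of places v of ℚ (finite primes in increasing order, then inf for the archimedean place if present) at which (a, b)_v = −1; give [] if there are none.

Mod squares: a ≡ -1137235, b ≡ -1595. Check v ∈ {∞, 2, 3, 5, 7, 11, 17, 19, 23, 29, 31, 37}.
v=7: a=7^-2·(≡5), b=7^0·(≡4) mod 7; (5|7)=-1, (4|7)=+1; (−1)^{-2·0·3}·(-1)^0·(+1)^-2 = +1.
v=29: a=29^1·(≡13), b=29^3·(≡14) mod 29; (13|29)=+1, (14|29)=-1; (−1)^{1·3·14}·(+1)^3·(-1)^1 = -1.
v=3: a=3^2·(≡2), b=3^-4·(≡1) mod 3; (2|3)=-1, (1|3)=+1; (−1)^{2·-4·1}·(-1)^-4·(+1)^2 = +1.
v=5: a=5^1·(≡2), b=5^-1·(≡4) mod 5; (2|5)=-1, (4|5)=+1; (−1)^{1·-1·2}·(-1)^-1·(+1)^1 = -1.
v=19: a=19^0·(≡18), b=19^2·(≡4) mod 19; (18|19)=-1, (4|19)=+1; (−1)^{0·2·9}·(-1)^2·(+1)^0 = +1.
v=11: a=11^1·(≡4), b=11^1·(≡5) mod 11; (4|11)=+1, (5|11)=+1; (−1)^{1·1·5}·(+1)^1·(+1)^1 = -1.
v=37: a=37^2·(≡16), b=37^0·(≡9) mod 37; (16|37)=+1, (9|37)=+1; (−1)^{2·0·18}·(+1)^0·(+1)^2 = +1.
v=∞: -1137235 < 0 and -1595 < 0  ⇒  (a,b)_∞ = -1.
v=23: a=23^1·(≡11), b=23^0·(≡21) mod 23; (11|23)=-1, (21|23)=-1; (−1)^{1·0·11}·(-1)^0·(-1)^1 = -1.
v=31: a=31^1·(≡9), b=31^0·(≡3) mod 31; (9|31)=+1, (3|31)=-1; (−1)^{1·0·15}·(+1)^0·(-1)^1 = -1.
v=17: a=17^-4·(≡11), b=17^0·(≡12) mod 17; (11|17)=-1, (12|17)=-1; (−1)^{-4·0·8}·(-1)^0·(-1)^-4 = +1.
v=2: v_2(a)=0, v_2(b)=-2; units ≡ 5, 5 (mod 8); ε·ε+αω+βω = 0·0+0·1+-2·1 ≡ 0  ⇒  (a,b)_2 = +1.
|Ram(-1137235, -1595)| = 6, even; anisotropic at {5, 11, 23, 29, 31, ∞}.

[5, 11, 23, 29, 31, inf]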